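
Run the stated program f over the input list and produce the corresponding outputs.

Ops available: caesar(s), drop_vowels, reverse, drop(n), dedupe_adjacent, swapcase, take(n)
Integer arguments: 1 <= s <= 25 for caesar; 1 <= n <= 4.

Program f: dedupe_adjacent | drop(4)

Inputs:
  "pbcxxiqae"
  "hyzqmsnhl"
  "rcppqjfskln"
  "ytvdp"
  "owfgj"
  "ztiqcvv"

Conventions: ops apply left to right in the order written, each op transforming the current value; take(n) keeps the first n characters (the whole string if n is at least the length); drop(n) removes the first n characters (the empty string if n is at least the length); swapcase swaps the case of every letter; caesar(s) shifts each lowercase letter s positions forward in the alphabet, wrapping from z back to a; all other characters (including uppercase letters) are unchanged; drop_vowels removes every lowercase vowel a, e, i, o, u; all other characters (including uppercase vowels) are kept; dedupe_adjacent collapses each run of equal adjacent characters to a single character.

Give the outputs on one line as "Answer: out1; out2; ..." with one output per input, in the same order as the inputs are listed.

Execution, op by op:
  "pbcxxiqae" -> "pbcxiqae" -> "iqae"
  "hyzqmsnhl" -> "hyzqmsnhl" -> "msnhl"
  "rcppqjfskln" -> "rcpqjfskln" -> "jfskln"
  "ytvdp" -> "ytvdp" -> "p"
  "owfgj" -> "owfgj" -> "j"
  "ztiqcvv" -> "ztiqcv" -> "cv"

"iqae"; "msnhl"; "jfskln"; "p"; "j"; "cv"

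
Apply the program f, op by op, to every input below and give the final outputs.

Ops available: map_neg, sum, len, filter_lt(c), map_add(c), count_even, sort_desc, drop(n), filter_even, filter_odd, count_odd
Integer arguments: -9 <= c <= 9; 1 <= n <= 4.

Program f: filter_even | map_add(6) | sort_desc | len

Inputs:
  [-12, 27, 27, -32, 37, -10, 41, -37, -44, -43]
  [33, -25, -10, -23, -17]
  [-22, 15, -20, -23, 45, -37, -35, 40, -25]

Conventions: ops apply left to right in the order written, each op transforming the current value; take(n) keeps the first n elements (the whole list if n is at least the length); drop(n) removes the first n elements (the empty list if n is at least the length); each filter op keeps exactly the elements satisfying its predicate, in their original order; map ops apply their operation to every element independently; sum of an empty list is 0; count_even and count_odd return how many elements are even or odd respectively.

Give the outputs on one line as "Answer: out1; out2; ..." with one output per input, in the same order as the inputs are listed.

4; 1; 3

Execution, op by op:
  [-12, 27, 27, -32, 37, -10, 41, -37, -44, -43] -> [-12, -32, -10, -44] -> [-6, -26, -4, -38] -> [-4, -6, -26, -38] -> 4
  [33, -25, -10, -23, -17] -> [-10] -> [-4] -> [-4] -> 1
  [-22, 15, -20, -23, 45, -37, -35, 40, -25] -> [-22, -20, 40] -> [-16, -14, 46] -> [46, -14, -16] -> 3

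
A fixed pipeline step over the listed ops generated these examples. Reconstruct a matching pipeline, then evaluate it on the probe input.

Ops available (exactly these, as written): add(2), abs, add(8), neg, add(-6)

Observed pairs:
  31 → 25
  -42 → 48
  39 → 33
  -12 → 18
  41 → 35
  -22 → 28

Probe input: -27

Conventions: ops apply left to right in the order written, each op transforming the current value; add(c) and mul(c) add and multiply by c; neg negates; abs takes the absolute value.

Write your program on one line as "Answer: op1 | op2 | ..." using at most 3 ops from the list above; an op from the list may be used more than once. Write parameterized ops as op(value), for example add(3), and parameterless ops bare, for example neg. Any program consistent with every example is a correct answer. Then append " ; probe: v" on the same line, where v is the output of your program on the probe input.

add(-6) | neg | abs ; probe: 33

Check, running the answer program on each example:
  31 -> 25 -> -25 -> 25
  -42 -> -48 -> 48 -> 48
  39 -> 33 -> -33 -> 33
  -12 -> -18 -> 18 -> 18
  41 -> 35 -> -35 -> 35
  -22 -> -28 -> 28 -> 28
  probe: -27 -> -33 -> 33 -> 33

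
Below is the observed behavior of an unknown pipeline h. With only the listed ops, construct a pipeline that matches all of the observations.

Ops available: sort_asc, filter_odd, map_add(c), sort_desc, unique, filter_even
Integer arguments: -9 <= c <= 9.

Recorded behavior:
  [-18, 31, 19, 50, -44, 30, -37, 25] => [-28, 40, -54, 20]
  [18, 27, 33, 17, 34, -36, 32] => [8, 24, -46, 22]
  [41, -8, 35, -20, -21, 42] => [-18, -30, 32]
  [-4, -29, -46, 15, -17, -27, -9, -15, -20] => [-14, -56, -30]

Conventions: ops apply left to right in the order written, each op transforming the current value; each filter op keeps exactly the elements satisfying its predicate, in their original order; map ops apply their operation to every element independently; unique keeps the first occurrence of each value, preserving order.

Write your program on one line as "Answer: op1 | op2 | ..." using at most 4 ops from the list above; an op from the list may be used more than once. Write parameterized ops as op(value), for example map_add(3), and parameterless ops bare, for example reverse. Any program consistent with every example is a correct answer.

map_add(-2) | map_add(-3) | map_add(-5) | filter_even

Check, running the answer program on each example:
  [-18, 31, 19, 50, -44, 30, -37, 25] -> [-20, 29, 17, 48, -46, 28, -39, 23] -> [-23, 26, 14, 45, -49, 25, -42, 20] -> [-28, 21, 9, 40, -54, 20, -47, 15] -> [-28, 40, -54, 20]
  [18, 27, 33, 17, 34, -36, 32] -> [16, 25, 31, 15, 32, -38, 30] -> [13, 22, 28, 12, 29, -41, 27] -> [8, 17, 23, 7, 24, -46, 22] -> [8, 24, -46, 22]
  [41, -8, 35, -20, -21, 42] -> [39, -10, 33, -22, -23, 40] -> [36, -13, 30, -25, -26, 37] -> [31, -18, 25, -30, -31, 32] -> [-18, -30, 32]
  [-4, -29, -46, 15, -17, -27, -9, -15, -20] -> [-6, -31, -48, 13, -19, -29, -11, -17, -22] -> [-9, -34, -51, 10, -22, -32, -14, -20, -25] -> [-14, -39, -56, 5, -27, -37, -19, -25, -30] -> [-14, -56, -30]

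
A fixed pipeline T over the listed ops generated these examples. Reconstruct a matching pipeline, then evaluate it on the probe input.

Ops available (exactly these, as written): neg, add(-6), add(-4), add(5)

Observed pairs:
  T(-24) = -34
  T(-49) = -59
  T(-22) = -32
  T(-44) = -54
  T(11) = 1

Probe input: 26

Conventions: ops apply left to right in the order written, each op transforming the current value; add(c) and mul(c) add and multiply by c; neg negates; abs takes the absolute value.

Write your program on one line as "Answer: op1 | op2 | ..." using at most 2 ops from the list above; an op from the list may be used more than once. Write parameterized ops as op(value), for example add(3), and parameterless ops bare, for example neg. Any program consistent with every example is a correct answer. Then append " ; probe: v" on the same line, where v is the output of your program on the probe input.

add(-4) | add(-6) ; probe: 16

Check, running the answer program on each example:
  -24 -> -28 -> -34
  -49 -> -53 -> -59
  -22 -> -26 -> -32
  -44 -> -48 -> -54
  11 -> 7 -> 1
  probe: 26 -> 22 -> 16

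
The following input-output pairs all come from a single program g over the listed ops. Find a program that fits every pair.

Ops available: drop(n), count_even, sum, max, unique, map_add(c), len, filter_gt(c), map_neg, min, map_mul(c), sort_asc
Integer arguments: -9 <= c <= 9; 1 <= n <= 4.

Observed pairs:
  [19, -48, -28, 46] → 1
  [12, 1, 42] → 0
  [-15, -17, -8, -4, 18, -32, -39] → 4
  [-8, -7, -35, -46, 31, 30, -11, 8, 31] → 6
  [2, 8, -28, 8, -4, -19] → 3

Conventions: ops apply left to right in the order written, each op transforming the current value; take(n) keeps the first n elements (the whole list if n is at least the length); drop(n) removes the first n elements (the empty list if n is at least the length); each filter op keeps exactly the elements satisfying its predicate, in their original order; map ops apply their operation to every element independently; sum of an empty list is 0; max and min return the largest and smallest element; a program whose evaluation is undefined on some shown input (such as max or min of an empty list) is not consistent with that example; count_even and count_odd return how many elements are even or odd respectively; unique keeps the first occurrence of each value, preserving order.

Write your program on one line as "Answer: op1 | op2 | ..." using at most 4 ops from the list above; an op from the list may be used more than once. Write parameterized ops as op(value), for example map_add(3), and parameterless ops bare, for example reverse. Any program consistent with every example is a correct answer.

map_neg | drop(3) | map_neg | len

Check, running the answer program on each example:
  [19, -48, -28, 46] -> [-19, 48, 28, -46] -> [-46] -> [46] -> 1
  [12, 1, 42] -> [-12, -1, -42] -> [] -> [] -> 0
  [-15, -17, -8, -4, 18, -32, -39] -> [15, 17, 8, 4, -18, 32, 39] -> [4, -18, 32, 39] -> [-4, 18, -32, -39] -> 4
  [-8, -7, -35, -46, 31, 30, -11, 8, 31] -> [8, 7, 35, 46, -31, -30, 11, -8, -31] -> [46, -31, -30, 11, -8, -31] -> [-46, 31, 30, -11, 8, 31] -> 6
  [2, 8, -28, 8, -4, -19] -> [-2, -8, 28, -8, 4, 19] -> [-8, 4, 19] -> [8, -4, -19] -> 3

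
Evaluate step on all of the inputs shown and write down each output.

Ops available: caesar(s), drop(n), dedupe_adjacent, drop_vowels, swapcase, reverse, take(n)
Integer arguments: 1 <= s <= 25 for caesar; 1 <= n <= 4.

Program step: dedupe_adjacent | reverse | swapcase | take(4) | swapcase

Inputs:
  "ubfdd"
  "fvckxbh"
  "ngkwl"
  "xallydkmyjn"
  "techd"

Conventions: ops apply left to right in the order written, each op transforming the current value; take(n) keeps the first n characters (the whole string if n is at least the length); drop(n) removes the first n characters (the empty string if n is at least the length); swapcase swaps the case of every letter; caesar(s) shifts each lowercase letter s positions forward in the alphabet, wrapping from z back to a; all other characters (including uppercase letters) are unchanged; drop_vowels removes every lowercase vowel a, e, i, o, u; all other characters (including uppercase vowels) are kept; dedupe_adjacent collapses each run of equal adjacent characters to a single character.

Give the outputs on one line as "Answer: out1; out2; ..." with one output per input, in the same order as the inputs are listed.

Execution, op by op:
  "ubfdd" -> "ubfd" -> "dfbu" -> "DFBU" -> "DFBU" -> "dfbu"
  "fvckxbh" -> "fvckxbh" -> "hbxkcvf" -> "HBXKCVF" -> "HBXK" -> "hbxk"
  "ngkwl" -> "ngkwl" -> "lwkgn" -> "LWKGN" -> "LWKG" -> "lwkg"
  "xallydkmyjn" -> "xalydkmyjn" -> "njymkdylax" -> "NJYMKDYLAX" -> "NJYM" -> "njym"
  "techd" -> "techd" -> "dhcet" -> "DHCET" -> "DHCE" -> "dhce"

"dfbu"; "hbxk"; "lwkg"; "njym"; "dhce"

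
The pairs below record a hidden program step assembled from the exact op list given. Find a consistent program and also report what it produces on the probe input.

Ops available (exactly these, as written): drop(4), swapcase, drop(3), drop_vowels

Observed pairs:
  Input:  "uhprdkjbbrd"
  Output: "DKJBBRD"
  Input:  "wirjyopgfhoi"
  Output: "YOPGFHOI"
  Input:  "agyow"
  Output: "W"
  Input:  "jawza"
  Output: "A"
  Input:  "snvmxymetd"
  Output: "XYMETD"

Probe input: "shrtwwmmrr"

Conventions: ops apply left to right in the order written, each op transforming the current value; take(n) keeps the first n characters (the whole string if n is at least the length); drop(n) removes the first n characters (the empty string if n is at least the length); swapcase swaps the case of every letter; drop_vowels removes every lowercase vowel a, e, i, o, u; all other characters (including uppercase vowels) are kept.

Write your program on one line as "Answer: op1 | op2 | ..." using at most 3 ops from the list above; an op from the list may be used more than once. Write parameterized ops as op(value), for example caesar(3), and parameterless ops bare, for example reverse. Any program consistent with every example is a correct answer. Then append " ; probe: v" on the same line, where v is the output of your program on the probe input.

swapcase | drop(4) ; probe: "WWMMRR"

Check, running the answer program on each example:
  "uhprdkjbbrd" -> "UHPRDKJBBRD" -> "DKJBBRD"
  "wirjyopgfhoi" -> "WIRJYOPGFHOI" -> "YOPGFHOI"
  "agyow" -> "AGYOW" -> "W"
  "jawza" -> "JAWZA" -> "A"
  "snvmxymetd" -> "SNVMXYMETD" -> "XYMETD"
  probe: "shrtwwmmrr" -> "SHRTWWMMRR" -> "WWMMRR"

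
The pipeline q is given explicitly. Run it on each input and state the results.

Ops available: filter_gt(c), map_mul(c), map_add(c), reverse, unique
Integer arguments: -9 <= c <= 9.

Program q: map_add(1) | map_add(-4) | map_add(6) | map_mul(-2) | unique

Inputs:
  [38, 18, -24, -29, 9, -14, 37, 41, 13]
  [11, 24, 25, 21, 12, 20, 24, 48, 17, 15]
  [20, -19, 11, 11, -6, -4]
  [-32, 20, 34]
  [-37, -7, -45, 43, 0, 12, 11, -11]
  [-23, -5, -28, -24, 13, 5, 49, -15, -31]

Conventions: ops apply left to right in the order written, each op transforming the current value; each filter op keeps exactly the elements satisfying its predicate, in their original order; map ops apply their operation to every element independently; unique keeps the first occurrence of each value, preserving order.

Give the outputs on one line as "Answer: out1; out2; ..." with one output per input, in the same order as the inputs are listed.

Execution, op by op:
  [38, 18, -24, -29, 9, -14, 37, 41, 13] -> [39, 19, -23, -28, 10, -13, 38, 42, 14] -> [35, 15, -27, -32, 6, -17, 34, 38, 10] -> [41, 21, -21, -26, 12, -11, 40, 44, 16] -> [-82, -42, 42, 52, -24, 22, -80, -88, -32] -> [-82, -42, 42, 52, -24, 22, -80, -88, -32]
  [11, 24, 25, 21, 12, 20, 24, 48, 17, 15] -> [12, 25, 26, 22, 13, 21, 25, 49, 18, 16] -> [8, 21, 22, 18, 9, 17, 21, 45, 14, 12] -> [14, 27, 28, 24, 15, 23, 27, 51, 20, 18] -> [-28, -54, -56, -48, -30, -46, -54, -102, -40, -36] -> [-28, -54, -56, -48, -30, -46, -102, -40, -36]
  [20, -19, 11, 11, -6, -4] -> [21, -18, 12, 12, -5, -3] -> [17, -22, 8, 8, -9, -7] -> [23, -16, 14, 14, -3, -1] -> [-46, 32, -28, -28, 6, 2] -> [-46, 32, -28, 6, 2]
  [-32, 20, 34] -> [-31, 21, 35] -> [-35, 17, 31] -> [-29, 23, 37] -> [58, -46, -74] -> [58, -46, -74]
  [-37, -7, -45, 43, 0, 12, 11, -11] -> [-36, -6, -44, 44, 1, 13, 12, -10] -> [-40, -10, -48, 40, -3, 9, 8, -14] -> [-34, -4, -42, 46, 3, 15, 14, -8] -> [68, 8, 84, -92, -6, -30, -28, 16] -> [68, 8, 84, -92, -6, -30, -28, 16]
  [-23, -5, -28, -24, 13, 5, 49, -15, -31] -> [-22, -4, -27, -23, 14, 6, 50, -14, -30] -> [-26, -8, -31, -27, 10, 2, 46, -18, -34] -> [-20, -2, -25, -21, 16, 8, 52, -12, -28] -> [40, 4, 50, 42, -32, -16, -104, 24, 56] -> [40, 4, 50, 42, -32, -16, -104, 24, 56]

[-82, -42, 42, 52, -24, 22, -80, -88, -32]; [-28, -54, -56, -48, -30, -46, -102, -40, -36]; [-46, 32, -28, 6, 2]; [58, -46, -74]; [68, 8, 84, -92, -6, -30, -28, 16]; [40, 4, 50, 42, -32, -16, -104, 24, 56]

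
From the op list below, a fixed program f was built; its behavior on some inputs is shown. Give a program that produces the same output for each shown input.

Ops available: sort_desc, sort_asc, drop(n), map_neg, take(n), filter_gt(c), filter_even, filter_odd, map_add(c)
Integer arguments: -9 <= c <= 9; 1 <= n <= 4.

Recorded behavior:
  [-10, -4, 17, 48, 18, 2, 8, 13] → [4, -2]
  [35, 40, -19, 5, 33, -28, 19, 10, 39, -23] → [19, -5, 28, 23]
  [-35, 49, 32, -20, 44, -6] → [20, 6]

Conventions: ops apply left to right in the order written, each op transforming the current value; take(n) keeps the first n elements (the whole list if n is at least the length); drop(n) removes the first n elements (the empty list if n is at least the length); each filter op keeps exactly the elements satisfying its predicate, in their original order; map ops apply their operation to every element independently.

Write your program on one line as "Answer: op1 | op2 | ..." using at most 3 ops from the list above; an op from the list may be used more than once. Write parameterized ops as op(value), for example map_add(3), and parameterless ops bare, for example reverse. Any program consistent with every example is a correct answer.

map_neg | drop(1) | filter_gt(-8)

Check, running the answer program on each example:
  [-10, -4, 17, 48, 18, 2, 8, 13] -> [10, 4, -17, -48, -18, -2, -8, -13] -> [4, -17, -48, -18, -2, -8, -13] -> [4, -2]
  [35, 40, -19, 5, 33, -28, 19, 10, 39, -23] -> [-35, -40, 19, -5, -33, 28, -19, -10, -39, 23] -> [-40, 19, -5, -33, 28, -19, -10, -39, 23] -> [19, -5, 28, 23]
  [-35, 49, 32, -20, 44, -6] -> [35, -49, -32, 20, -44, 6] -> [-49, -32, 20, -44, 6] -> [20, 6]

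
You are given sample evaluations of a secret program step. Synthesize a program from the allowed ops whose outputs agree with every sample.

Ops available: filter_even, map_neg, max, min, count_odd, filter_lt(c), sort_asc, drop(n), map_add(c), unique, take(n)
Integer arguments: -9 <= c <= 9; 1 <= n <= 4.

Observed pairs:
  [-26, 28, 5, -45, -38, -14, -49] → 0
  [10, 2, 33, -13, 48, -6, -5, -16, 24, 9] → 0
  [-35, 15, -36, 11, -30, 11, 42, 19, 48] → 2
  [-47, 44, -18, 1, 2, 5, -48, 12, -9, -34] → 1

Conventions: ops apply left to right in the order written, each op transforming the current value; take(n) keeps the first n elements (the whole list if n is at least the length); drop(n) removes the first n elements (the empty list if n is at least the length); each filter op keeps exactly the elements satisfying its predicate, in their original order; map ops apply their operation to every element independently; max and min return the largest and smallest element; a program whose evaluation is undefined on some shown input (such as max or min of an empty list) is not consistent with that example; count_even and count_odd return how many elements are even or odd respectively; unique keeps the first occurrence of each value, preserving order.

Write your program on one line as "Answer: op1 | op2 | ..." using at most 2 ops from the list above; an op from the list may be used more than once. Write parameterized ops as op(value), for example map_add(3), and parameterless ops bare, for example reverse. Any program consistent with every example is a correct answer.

take(2) | count_odd

Check, running the answer program on each example:
  [-26, 28, 5, -45, -38, -14, -49] -> [-26, 28] -> 0
  [10, 2, 33, -13, 48, -6, -5, -16, 24, 9] -> [10, 2] -> 0
  [-35, 15, -36, 11, -30, 11, 42, 19, 48] -> [-35, 15] -> 2
  [-47, 44, -18, 1, 2, 5, -48, 12, -9, -34] -> [-47, 44] -> 1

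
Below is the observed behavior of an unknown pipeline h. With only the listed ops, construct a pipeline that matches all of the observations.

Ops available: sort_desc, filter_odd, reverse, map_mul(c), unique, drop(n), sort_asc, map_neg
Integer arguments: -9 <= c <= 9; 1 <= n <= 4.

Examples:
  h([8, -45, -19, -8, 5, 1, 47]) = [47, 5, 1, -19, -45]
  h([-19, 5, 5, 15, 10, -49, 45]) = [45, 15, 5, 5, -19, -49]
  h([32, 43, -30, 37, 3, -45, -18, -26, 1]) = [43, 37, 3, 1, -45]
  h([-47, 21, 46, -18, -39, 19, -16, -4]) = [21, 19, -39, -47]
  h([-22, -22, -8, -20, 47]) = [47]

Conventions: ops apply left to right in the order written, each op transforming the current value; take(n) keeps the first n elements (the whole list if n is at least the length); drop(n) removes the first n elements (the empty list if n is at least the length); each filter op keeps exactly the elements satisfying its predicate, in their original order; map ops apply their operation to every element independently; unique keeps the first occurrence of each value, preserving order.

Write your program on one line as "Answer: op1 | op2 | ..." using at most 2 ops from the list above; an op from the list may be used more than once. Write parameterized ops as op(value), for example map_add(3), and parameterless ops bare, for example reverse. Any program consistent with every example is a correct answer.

filter_odd | sort_desc

Check, running the answer program on each example:
  [8, -45, -19, -8, 5, 1, 47] -> [-45, -19, 5, 1, 47] -> [47, 5, 1, -19, -45]
  [-19, 5, 5, 15, 10, -49, 45] -> [-19, 5, 5, 15, -49, 45] -> [45, 15, 5, 5, -19, -49]
  [32, 43, -30, 37, 3, -45, -18, -26, 1] -> [43, 37, 3, -45, 1] -> [43, 37, 3, 1, -45]
  [-47, 21, 46, -18, -39, 19, -16, -4] -> [-47, 21, -39, 19] -> [21, 19, -39, -47]
  [-22, -22, -8, -20, 47] -> [47] -> [47]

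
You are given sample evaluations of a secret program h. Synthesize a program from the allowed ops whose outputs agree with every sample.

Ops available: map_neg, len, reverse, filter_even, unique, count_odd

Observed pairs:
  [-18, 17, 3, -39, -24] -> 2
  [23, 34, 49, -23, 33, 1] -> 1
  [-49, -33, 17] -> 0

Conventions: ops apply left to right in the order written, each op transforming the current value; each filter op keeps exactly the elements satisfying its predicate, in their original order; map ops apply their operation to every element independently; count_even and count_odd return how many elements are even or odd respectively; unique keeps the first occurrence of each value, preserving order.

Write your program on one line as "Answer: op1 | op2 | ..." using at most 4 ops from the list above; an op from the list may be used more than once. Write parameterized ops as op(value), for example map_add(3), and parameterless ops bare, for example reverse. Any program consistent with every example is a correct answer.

map_neg | filter_even | len

Check, running the answer program on each example:
  [-18, 17, 3, -39, -24] -> [18, -17, -3, 39, 24] -> [18, 24] -> 2
  [23, 34, 49, -23, 33, 1] -> [-23, -34, -49, 23, -33, -1] -> [-34] -> 1
  [-49, -33, 17] -> [49, 33, -17] -> [] -> 0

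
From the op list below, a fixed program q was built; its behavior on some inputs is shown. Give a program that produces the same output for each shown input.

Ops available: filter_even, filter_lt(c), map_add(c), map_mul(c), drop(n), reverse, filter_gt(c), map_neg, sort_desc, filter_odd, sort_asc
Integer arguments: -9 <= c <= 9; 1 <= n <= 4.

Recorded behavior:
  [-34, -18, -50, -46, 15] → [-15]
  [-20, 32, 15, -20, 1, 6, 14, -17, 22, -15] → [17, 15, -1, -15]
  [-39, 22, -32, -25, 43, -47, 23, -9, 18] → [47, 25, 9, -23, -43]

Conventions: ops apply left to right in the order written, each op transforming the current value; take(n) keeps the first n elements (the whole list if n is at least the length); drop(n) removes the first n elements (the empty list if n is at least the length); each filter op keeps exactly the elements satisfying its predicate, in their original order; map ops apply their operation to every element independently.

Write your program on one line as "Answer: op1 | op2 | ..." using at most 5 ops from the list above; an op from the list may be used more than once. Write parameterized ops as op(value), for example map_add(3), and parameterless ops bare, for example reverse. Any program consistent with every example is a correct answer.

drop(1) | filter_odd | sort_desc | reverse | map_neg

Check, running the answer program on each example:
  [-34, -18, -50, -46, 15] -> [-18, -50, -46, 15] -> [15] -> [15] -> [15] -> [-15]
  [-20, 32, 15, -20, 1, 6, 14, -17, 22, -15] -> [32, 15, -20, 1, 6, 14, -17, 22, -15] -> [15, 1, -17, -15] -> [15, 1, -15, -17] -> [-17, -15, 1, 15] -> [17, 15, -1, -15]
  [-39, 22, -32, -25, 43, -47, 23, -9, 18] -> [22, -32, -25, 43, -47, 23, -9, 18] -> [-25, 43, -47, 23, -9] -> [43, 23, -9, -25, -47] -> [-47, -25, -9, 23, 43] -> [47, 25, 9, -23, -43]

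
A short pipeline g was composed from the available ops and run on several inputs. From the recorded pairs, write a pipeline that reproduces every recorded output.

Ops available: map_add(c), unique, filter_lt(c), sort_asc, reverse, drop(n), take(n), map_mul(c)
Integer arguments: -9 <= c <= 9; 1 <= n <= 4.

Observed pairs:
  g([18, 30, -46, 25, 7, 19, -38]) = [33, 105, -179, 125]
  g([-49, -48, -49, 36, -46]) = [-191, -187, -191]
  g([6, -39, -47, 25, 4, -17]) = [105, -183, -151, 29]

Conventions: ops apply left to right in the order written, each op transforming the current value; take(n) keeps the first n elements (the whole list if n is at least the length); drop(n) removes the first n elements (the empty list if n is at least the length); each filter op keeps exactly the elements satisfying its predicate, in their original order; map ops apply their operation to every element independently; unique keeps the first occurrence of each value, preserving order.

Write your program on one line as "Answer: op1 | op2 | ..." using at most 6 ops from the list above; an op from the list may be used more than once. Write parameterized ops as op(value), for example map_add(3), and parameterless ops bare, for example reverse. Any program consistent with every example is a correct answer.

reverse | drop(2) | map_mul(4) | take(4) | map_add(5)

Check, running the answer program on each example:
  [18, 30, -46, 25, 7, 19, -38] -> [-38, 19, 7, 25, -46, 30, 18] -> [7, 25, -46, 30, 18] -> [28, 100, -184, 120, 72] -> [28, 100, -184, 120] -> [33, 105, -179, 125]
  [-49, -48, -49, 36, -46] -> [-46, 36, -49, -48, -49] -> [-49, -48, -49] -> [-196, -192, -196] -> [-196, -192, -196] -> [-191, -187, -191]
  [6, -39, -47, 25, 4, -17] -> [-17, 4, 25, -47, -39, 6] -> [25, -47, -39, 6] -> [100, -188, -156, 24] -> [100, -188, -156, 24] -> [105, -183, -151, 29]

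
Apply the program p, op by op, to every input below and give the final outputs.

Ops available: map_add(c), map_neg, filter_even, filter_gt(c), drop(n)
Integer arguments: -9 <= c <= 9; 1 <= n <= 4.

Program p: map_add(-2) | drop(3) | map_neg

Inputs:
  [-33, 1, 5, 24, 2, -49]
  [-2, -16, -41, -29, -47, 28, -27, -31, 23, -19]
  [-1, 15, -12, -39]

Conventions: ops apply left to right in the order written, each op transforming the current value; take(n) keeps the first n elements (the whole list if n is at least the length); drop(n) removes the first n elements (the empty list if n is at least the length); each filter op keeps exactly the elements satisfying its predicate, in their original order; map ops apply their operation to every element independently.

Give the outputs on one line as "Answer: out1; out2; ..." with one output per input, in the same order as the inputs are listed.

[-22, 0, 51]; [31, 49, -26, 29, 33, -21, 21]; [41]

Execution, op by op:
  [-33, 1, 5, 24, 2, -49] -> [-35, -1, 3, 22, 0, -51] -> [22, 0, -51] -> [-22, 0, 51]
  [-2, -16, -41, -29, -47, 28, -27, -31, 23, -19] -> [-4, -18, -43, -31, -49, 26, -29, -33, 21, -21] -> [-31, -49, 26, -29, -33, 21, -21] -> [31, 49, -26, 29, 33, -21, 21]
  [-1, 15, -12, -39] -> [-3, 13, -14, -41] -> [-41] -> [41]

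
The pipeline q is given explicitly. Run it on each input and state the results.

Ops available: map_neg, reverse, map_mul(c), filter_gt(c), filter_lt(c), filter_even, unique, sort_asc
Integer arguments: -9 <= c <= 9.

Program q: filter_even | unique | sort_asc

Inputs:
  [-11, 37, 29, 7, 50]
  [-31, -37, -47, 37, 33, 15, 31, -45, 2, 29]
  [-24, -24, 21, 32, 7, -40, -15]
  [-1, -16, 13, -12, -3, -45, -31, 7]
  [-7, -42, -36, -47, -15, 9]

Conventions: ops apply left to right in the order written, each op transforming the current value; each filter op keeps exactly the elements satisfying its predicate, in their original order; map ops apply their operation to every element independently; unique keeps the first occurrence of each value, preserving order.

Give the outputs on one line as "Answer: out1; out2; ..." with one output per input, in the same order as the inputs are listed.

Execution, op by op:
  [-11, 37, 29, 7, 50] -> [50] -> [50] -> [50]
  [-31, -37, -47, 37, 33, 15, 31, -45, 2, 29] -> [2] -> [2] -> [2]
  [-24, -24, 21, 32, 7, -40, -15] -> [-24, -24, 32, -40] -> [-24, 32, -40] -> [-40, -24, 32]
  [-1, -16, 13, -12, -3, -45, -31, 7] -> [-16, -12] -> [-16, -12] -> [-16, -12]
  [-7, -42, -36, -47, -15, 9] -> [-42, -36] -> [-42, -36] -> [-42, -36]

[50]; [2]; [-40, -24, 32]; [-16, -12]; [-42, -36]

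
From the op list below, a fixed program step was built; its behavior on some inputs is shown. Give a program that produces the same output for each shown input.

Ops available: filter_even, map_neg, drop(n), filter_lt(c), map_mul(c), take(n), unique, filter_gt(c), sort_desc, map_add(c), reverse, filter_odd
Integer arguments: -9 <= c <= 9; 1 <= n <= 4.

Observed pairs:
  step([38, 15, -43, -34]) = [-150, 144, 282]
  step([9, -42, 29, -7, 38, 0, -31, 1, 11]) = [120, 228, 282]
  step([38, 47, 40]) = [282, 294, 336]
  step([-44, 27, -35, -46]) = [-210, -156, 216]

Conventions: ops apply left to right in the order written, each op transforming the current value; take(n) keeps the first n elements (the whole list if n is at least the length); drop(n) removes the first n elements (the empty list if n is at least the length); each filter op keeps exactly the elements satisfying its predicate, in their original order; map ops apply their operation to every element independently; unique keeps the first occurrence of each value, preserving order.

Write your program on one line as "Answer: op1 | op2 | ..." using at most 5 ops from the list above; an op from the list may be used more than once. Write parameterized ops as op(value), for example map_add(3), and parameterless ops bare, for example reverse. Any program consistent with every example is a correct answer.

map_add(9) | sort_desc | map_mul(6) | take(3) | reverse

Check, running the answer program on each example:
  [38, 15, -43, -34] -> [47, 24, -34, -25] -> [47, 24, -25, -34] -> [282, 144, -150, -204] -> [282, 144, -150] -> [-150, 144, 282]
  [9, -42, 29, -7, 38, 0, -31, 1, 11] -> [18, -33, 38, 2, 47, 9, -22, 10, 20] -> [47, 38, 20, 18, 10, 9, 2, -22, -33] -> [282, 228, 120, 108, 60, 54, 12, -132, -198] -> [282, 228, 120] -> [120, 228, 282]
  [38, 47, 40] -> [47, 56, 49] -> [56, 49, 47] -> [336, 294, 282] -> [336, 294, 282] -> [282, 294, 336]
  [-44, 27, -35, -46] -> [-35, 36, -26, -37] -> [36, -26, -35, -37] -> [216, -156, -210, -222] -> [216, -156, -210] -> [-210, -156, 216]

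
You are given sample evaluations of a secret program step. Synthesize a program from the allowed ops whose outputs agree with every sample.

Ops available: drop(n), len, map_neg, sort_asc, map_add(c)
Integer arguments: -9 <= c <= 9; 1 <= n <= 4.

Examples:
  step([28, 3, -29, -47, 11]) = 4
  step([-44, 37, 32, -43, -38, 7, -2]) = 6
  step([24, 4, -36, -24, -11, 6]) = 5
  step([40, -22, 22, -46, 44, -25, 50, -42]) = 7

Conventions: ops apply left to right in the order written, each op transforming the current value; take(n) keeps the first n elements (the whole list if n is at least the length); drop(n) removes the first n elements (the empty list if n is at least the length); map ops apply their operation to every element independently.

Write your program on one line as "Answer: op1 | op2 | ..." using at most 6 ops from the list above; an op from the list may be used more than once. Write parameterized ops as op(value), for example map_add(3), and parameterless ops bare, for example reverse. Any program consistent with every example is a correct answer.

sort_asc | map_add(9) | drop(1) | map_add(2) | map_add(-6) | len

Check, running the answer program on each example:
  [28, 3, -29, -47, 11] -> [-47, -29, 3, 11, 28] -> [-38, -20, 12, 20, 37] -> [-20, 12, 20, 37] -> [-18, 14, 22, 39] -> [-24, 8, 16, 33] -> 4
  [-44, 37, 32, -43, -38, 7, -2] -> [-44, -43, -38, -2, 7, 32, 37] -> [-35, -34, -29, 7, 16, 41, 46] -> [-34, -29, 7, 16, 41, 46] -> [-32, -27, 9, 18, 43, 48] -> [-38, -33, 3, 12, 37, 42] -> 6
  [24, 4, -36, -24, -11, 6] -> [-36, -24, -11, 4, 6, 24] -> [-27, -15, -2, 13, 15, 33] -> [-15, -2, 13, 15, 33] -> [-13, 0, 15, 17, 35] -> [-19, -6, 9, 11, 29] -> 5
  [40, -22, 22, -46, 44, -25, 50, -42] -> [-46, -42, -25, -22, 22, 40, 44, 50] -> [-37, -33, -16, -13, 31, 49, 53, 59] -> [-33, -16, -13, 31, 49, 53, 59] -> [-31, -14, -11, 33, 51, 55, 61] -> [-37, -20, -17, 27, 45, 49, 55] -> 7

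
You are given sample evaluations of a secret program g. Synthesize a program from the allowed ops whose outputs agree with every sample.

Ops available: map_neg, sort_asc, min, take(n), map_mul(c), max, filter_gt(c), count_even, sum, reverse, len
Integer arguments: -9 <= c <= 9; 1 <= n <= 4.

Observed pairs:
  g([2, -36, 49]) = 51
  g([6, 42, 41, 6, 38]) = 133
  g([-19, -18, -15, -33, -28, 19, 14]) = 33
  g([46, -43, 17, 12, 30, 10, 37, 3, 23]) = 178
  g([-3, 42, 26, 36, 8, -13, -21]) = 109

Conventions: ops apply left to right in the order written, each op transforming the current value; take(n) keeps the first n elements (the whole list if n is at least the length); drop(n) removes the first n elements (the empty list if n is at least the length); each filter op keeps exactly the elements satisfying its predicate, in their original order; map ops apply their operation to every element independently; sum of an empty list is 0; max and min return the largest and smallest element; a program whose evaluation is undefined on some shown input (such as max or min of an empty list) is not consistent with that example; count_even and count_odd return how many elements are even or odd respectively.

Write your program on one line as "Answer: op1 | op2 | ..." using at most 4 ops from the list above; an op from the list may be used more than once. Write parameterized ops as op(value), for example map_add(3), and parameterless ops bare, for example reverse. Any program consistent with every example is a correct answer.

filter_gt(-7) | reverse | sort_asc | sum

Check, running the answer program on each example:
  [2, -36, 49] -> [2, 49] -> [49, 2] -> [2, 49] -> 51
  [6, 42, 41, 6, 38] -> [6, 42, 41, 6, 38] -> [38, 6, 41, 42, 6] -> [6, 6, 38, 41, 42] -> 133
  [-19, -18, -15, -33, -28, 19, 14] -> [19, 14] -> [14, 19] -> [14, 19] -> 33
  [46, -43, 17, 12, 30, 10, 37, 3, 23] -> [46, 17, 12, 30, 10, 37, 3, 23] -> [23, 3, 37, 10, 30, 12, 17, 46] -> [3, 10, 12, 17, 23, 30, 37, 46] -> 178
  [-3, 42, 26, 36, 8, -13, -21] -> [-3, 42, 26, 36, 8] -> [8, 36, 26, 42, -3] -> [-3, 8, 26, 36, 42] -> 109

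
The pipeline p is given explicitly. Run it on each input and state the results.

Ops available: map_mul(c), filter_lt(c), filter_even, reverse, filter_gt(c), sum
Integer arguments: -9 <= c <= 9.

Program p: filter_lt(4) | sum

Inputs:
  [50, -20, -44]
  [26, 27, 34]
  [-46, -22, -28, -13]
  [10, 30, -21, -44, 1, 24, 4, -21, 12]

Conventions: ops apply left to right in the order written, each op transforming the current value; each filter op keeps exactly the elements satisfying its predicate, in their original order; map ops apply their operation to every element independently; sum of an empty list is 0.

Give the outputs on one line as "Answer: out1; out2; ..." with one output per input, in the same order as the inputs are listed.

Execution, op by op:
  [50, -20, -44] -> [-20, -44] -> -64
  [26, 27, 34] -> [] -> 0
  [-46, -22, -28, -13] -> [-46, -22, -28, -13] -> -109
  [10, 30, -21, -44, 1, 24, 4, -21, 12] -> [-21, -44, 1, -21] -> -85

-64; 0; -109; -85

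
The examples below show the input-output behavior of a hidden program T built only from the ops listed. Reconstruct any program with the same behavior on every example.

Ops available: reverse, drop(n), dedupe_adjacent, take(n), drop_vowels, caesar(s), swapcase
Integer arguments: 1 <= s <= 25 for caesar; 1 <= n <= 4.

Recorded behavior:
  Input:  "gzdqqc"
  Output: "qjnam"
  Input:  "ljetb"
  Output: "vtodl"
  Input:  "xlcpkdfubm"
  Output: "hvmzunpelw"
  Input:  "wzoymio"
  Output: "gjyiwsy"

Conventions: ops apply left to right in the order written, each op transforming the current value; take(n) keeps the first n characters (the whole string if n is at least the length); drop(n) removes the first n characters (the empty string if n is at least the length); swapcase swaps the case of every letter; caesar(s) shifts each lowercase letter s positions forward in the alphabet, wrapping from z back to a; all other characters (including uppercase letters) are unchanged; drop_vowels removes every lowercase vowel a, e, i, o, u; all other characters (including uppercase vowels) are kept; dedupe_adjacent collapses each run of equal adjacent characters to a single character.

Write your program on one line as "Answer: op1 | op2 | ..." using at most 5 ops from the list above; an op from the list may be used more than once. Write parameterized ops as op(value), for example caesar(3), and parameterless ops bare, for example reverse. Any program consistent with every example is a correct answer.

swapcase | dedupe_adjacent | swapcase | caesar(10)

Check, running the answer program on each example:
  "gzdqqc" -> "GZDQQC" -> "GZDQC" -> "gzdqc" -> "qjnam"
  "ljetb" -> "LJETB" -> "LJETB" -> "ljetb" -> "vtodl"
  "xlcpkdfubm" -> "XLCPKDFUBM" -> "XLCPKDFUBM" -> "xlcpkdfubm" -> "hvmzunpelw"
  "wzoymio" -> "WZOYMIO" -> "WZOYMIO" -> "wzoymio" -> "gjyiwsy"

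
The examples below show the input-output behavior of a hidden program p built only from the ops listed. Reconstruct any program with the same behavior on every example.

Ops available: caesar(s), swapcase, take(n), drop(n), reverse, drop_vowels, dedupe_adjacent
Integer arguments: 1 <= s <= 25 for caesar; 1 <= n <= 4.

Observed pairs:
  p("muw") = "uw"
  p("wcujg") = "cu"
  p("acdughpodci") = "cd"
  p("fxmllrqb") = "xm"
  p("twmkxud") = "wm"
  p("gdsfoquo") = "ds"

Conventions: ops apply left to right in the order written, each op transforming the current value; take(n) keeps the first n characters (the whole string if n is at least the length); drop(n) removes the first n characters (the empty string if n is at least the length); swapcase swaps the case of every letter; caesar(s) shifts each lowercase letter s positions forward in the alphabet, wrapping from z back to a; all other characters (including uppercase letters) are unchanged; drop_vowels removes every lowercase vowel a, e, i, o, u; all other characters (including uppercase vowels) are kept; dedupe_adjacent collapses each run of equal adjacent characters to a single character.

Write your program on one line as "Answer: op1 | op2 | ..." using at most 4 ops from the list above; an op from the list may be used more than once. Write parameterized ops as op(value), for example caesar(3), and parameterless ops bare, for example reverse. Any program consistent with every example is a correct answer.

drop(1) | take(4) | take(2)

Check, running the answer program on each example:
  "muw" -> "uw" -> "uw" -> "uw"
  "wcujg" -> "cujg" -> "cujg" -> "cu"
  "acdughpodci" -> "cdughpodci" -> "cdug" -> "cd"
  "fxmllrqb" -> "xmllrqb" -> "xmll" -> "xm"
  "twmkxud" -> "wmkxud" -> "wmkx" -> "wm"
  "gdsfoquo" -> "dsfoquo" -> "dsfo" -> "ds"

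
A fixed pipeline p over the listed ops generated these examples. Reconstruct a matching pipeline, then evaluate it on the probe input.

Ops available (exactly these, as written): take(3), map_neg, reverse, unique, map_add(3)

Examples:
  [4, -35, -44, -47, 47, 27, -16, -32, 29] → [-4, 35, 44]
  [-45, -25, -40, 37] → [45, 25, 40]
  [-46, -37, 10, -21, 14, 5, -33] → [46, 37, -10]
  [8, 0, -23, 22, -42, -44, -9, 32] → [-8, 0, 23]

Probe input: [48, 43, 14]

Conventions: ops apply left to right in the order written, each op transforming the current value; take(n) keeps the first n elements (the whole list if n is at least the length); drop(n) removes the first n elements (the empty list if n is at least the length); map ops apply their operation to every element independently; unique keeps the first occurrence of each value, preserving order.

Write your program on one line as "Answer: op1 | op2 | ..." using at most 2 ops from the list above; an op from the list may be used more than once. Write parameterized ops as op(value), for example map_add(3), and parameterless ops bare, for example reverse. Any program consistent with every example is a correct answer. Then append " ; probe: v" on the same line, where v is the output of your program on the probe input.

map_neg | take(3) ; probe: [-48, -43, -14]

Check, running the answer program on each example:
  [4, -35, -44, -47, 47, 27, -16, -32, 29] -> [-4, 35, 44, 47, -47, -27, 16, 32, -29] -> [-4, 35, 44]
  [-45, -25, -40, 37] -> [45, 25, 40, -37] -> [45, 25, 40]
  [-46, -37, 10, -21, 14, 5, -33] -> [46, 37, -10, 21, -14, -5, 33] -> [46, 37, -10]
  [8, 0, -23, 22, -42, -44, -9, 32] -> [-8, 0, 23, -22, 42, 44, 9, -32] -> [-8, 0, 23]
  probe: [48, 43, 14] -> [-48, -43, -14] -> [-48, -43, -14]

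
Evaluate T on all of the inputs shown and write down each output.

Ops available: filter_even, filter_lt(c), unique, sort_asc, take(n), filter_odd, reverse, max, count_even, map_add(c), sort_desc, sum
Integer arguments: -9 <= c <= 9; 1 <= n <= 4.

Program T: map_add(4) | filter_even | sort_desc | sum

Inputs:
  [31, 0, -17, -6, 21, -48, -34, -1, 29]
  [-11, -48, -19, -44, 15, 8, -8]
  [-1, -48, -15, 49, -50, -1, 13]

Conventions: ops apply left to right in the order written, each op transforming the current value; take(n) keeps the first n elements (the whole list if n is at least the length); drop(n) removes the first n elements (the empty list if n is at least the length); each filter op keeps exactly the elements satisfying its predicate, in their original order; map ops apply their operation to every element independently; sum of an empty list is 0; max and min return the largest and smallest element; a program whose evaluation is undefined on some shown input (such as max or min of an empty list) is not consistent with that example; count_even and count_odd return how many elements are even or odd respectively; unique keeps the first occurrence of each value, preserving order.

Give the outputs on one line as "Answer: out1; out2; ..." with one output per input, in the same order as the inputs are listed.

Execution, op by op:
  [31, 0, -17, -6, 21, -48, -34, -1, 29] -> [35, 4, -13, -2, 25, -44, -30, 3, 33] -> [4, -2, -44, -30] -> [4, -2, -30, -44] -> -72
  [-11, -48, -19, -44, 15, 8, -8] -> [-7, -44, -15, -40, 19, 12, -4] -> [-44, -40, 12, -4] -> [12, -4, -40, -44] -> -76
  [-1, -48, -15, 49, -50, -1, 13] -> [3, -44, -11, 53, -46, 3, 17] -> [-44, -46] -> [-44, -46] -> -90

-72; -76; -90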